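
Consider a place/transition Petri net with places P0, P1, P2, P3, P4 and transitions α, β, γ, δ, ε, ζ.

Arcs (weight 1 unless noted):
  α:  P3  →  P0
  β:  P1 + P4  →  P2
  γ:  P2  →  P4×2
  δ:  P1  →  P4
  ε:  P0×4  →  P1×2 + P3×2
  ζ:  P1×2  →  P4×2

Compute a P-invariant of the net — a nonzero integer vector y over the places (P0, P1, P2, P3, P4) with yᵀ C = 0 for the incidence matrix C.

y = (P0:1, P1:1, P2:2, P3:1, P4:1)

Incidence matrix C (rows=places, cols=transitions):
        α    β    γ    δ    ε    ζ
   P0   1    0    0    0   -4    0
   P1   0   -1    0   -1    2   -2
   P2   0    1   -1    0    0    0
   P3  -1    0    0    0    2    0
   P4   0   -1    2    1    0    2

Candidate y = [1, 1, 2, 1, 1]; check y·C column-wise:
  col α: 1·1 + 1·0 + 2·0 + 1·-1 + 1·0 = 0
  col β: 1·0 + 1·-1 + 2·1 + 1·0 + 1·-1 = 0
  col γ: 1·0 + 1·0 + 2·-1 + 1·0 + 1·2 = 0
  col δ: 1·0 + 1·-1 + 2·0 + 1·0 + 1·1 = 0
  col ε: 1·-4 + 1·2 + 2·0 + 1·2 + 1·0 = 0
  col ζ: 1·0 + 1·-2 + 2·0 + 1·0 + 1·2 = 0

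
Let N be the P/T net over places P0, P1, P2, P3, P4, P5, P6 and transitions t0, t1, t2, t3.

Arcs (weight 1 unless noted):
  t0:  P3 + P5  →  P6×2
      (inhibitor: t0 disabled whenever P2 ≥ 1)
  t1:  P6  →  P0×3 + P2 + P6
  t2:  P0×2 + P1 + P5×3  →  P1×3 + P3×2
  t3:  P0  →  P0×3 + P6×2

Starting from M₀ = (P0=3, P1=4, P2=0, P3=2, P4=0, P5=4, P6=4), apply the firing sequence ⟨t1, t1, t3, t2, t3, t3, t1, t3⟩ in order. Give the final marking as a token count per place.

step 1: fire t1:  (P0=3, P1=4, P2=0, P3=2, P4=0, P5=4, P6=4) → (P0=6, P1=4, P2=1, P3=2, P4=0, P5=4, P6=4)
step 2: fire t1:  (P0=6, P1=4, P2=1, P3=2, P4=0, P5=4, P6=4) → (P0=9, P1=4, P2=2, P3=2, P4=0, P5=4, P6=4)
step 3: fire t3:  (P0=9, P1=4, P2=2, P3=2, P4=0, P5=4, P6=4) → (P0=11, P1=4, P2=2, P3=2, P4=0, P5=4, P6=6)
step 4: fire t2:  (P0=11, P1=4, P2=2, P3=2, P4=0, P5=4, P6=6) → (P0=9, P1=6, P2=2, P3=4, P4=0, P5=1, P6=6)
step 5: fire t3:  (P0=9, P1=6, P2=2, P3=4, P4=0, P5=1, P6=6) → (P0=11, P1=6, P2=2, P3=4, P4=0, P5=1, P6=8)
step 6: fire t3:  (P0=11, P1=6, P2=2, P3=4, P4=0, P5=1, P6=8) → (P0=13, P1=6, P2=2, P3=4, P4=0, P5=1, P6=10)
step 7: fire t1:  (P0=13, P1=6, P2=2, P3=4, P4=0, P5=1, P6=10) → (P0=16, P1=6, P2=3, P3=4, P4=0, P5=1, P6=10)
step 8: fire t3:  (P0=16, P1=6, P2=3, P3=4, P4=0, P5=1, P6=10) → (P0=18, P1=6, P2=3, P3=4, P4=0, P5=1, P6=12)

(P0=18, P1=6, P2=3, P3=4, P4=0, P5=1, P6=12)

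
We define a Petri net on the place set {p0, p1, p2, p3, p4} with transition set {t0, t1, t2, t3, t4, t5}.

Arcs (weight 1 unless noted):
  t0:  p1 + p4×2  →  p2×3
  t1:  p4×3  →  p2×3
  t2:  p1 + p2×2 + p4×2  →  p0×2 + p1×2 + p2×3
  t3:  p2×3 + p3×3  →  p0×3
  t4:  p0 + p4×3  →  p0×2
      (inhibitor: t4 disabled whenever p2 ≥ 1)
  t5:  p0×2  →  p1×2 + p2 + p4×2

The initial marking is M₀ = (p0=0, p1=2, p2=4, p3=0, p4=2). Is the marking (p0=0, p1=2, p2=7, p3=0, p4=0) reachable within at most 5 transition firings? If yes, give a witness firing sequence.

depth 0: 1 marking
depth 1: 3 markings reached so far
depth 2: 4 markings reached so far
depth 3: 6 markings reached so far
depth 4: 7 markings reached so far
depth 5: 9 markings reached so far
target is not among the 9 markings reachable within 5 steps

NO — not reachable within 5 firings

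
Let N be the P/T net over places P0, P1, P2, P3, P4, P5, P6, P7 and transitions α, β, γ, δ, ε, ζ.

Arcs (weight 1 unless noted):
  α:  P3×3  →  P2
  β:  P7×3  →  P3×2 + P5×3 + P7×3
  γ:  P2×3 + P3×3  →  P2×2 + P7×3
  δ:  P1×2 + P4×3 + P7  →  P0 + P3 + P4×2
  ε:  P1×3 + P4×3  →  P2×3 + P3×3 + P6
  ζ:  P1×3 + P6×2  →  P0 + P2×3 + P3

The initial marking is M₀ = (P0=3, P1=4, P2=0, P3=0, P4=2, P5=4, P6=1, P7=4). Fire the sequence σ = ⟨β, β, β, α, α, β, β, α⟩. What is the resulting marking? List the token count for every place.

step 1: fire β:  (P0=3, P1=4, P2=0, P3=0, P4=2, P5=4, P6=1, P7=4) → (P0=3, P1=4, P2=0, P3=2, P4=2, P5=7, P6=1, P7=4)
step 2: fire β:  (P0=3, P1=4, P2=0, P3=2, P4=2, P5=7, P6=1, P7=4) → (P0=3, P1=4, P2=0, P3=4, P4=2, P5=10, P6=1, P7=4)
step 3: fire β:  (P0=3, P1=4, P2=0, P3=4, P4=2, P5=10, P6=1, P7=4) → (P0=3, P1=4, P2=0, P3=6, P4=2, P5=13, P6=1, P7=4)
step 4: fire α:  (P0=3, P1=4, P2=0, P3=6, P4=2, P5=13, P6=1, P7=4) → (P0=3, P1=4, P2=1, P3=3, P4=2, P5=13, P6=1, P7=4)
step 5: fire α:  (P0=3, P1=4, P2=1, P3=3, P4=2, P5=13, P6=1, P7=4) → (P0=3, P1=4, P2=2, P3=0, P4=2, P5=13, P6=1, P7=4)
step 6: fire β:  (P0=3, P1=4, P2=2, P3=0, P4=2, P5=13, P6=1, P7=4) → (P0=3, P1=4, P2=2, P3=2, P4=2, P5=16, P6=1, P7=4)
step 7: fire β:  (P0=3, P1=4, P2=2, P3=2, P4=2, P5=16, P6=1, P7=4) → (P0=3, P1=4, P2=2, P3=4, P4=2, P5=19, P6=1, P7=4)
step 8: fire α:  (P0=3, P1=4, P2=2, P3=4, P4=2, P5=19, P6=1, P7=4) → (P0=3, P1=4, P2=3, P3=1, P4=2, P5=19, P6=1, P7=4)

(P0=3, P1=4, P2=3, P3=1, P4=2, P5=19, P6=1, P7=4)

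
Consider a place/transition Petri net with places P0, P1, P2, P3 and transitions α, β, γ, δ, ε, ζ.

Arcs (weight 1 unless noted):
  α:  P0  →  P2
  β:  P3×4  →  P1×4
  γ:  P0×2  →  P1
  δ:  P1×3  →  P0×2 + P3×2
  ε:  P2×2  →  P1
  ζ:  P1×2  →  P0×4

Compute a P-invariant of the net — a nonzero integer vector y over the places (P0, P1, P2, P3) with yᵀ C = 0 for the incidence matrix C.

y = (P0:1, P1:2, P2:1, P3:2)

Incidence matrix C (rows=places, cols=transitions):
        α    β    γ    δ    ε    ζ
   P0  -1    0   -2    2    0    4
   P1   0    4    1   -3    1   -2
   P2   1    0    0    0   -2    0
   P3   0   -4    0    2    0    0

Candidate y = [1, 2, 1, 2]; check y·C column-wise:
  col α: 1·-1 + 2·0 + 1·1 + 2·0 = 0
  col β: 1·0 + 2·4 + 1·0 + 2·-4 = 0
  col γ: 1·-2 + 2·1 + 1·0 + 2·0 = 0
  col δ: 1·2 + 2·-3 + 1·0 + 2·2 = 0
  col ε: 1·0 + 2·1 + 1·-2 + 2·0 = 0
  col ζ: 1·4 + 2·-2 + 1·0 + 2·0 = 0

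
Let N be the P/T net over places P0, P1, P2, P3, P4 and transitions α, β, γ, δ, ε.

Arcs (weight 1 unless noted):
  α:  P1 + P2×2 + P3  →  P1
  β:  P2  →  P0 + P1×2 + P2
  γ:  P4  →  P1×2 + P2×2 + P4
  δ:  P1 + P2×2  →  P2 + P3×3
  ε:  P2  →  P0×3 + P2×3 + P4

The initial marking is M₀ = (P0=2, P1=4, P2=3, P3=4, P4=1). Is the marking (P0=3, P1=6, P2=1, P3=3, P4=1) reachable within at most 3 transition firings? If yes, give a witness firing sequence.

step 1: fire α:  (P0=2, P1=4, P2=3, P3=4, P4=1) → (P0=2, P1=4, P2=1, P3=3, P4=1)
step 2: fire β:  (P0=2, P1=4, P2=1, P3=3, P4=1) → (P0=3, P1=6, P2=1, P3=3, P4=1)

YES — reachable via ⟨α, β⟩ (2 firings)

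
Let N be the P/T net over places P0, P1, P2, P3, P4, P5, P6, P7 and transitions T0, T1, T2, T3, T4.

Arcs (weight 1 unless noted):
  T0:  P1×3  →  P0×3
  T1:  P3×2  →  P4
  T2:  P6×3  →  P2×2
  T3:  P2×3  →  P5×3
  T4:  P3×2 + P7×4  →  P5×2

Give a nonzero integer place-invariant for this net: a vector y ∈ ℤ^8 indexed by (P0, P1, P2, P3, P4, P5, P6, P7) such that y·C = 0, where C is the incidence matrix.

y = (P0:1, P1:1, P2:0, P3:0, P4:0, P5:0, P6:0, P7:0)

Incidence matrix C (rows=places, cols=transitions):
       T0   T1   T2   T3   T4
   P0   3    0    0    0    0
   P1  -3    0    0    0    0
   P2   0    0    2   -3    0
   P3   0   -2    0    0   -2
   P4   0    1    0    0    0
   P5   0    0    0    3    2
   P6   0    0   -3    0    0
   P7   0    0    0    0   -4

Candidate y = [1, 1, 0, 0, 0, 0, 0, 0]; check y·C column-wise:
  col T0: 1·3 + 1·-3 = 0
  col T1: 1·0 + 1·0 + 0·-2 + 0·1 = 0
  col T2: 1·0 + 1·0 + 0·2 + 0·-3 = 0
  col T3: 1·0 + 1·0 + 0·-3 + 0·3 = 0
  col T4: 1·0 + 1·0 + 0·-2 + 0·2 + 0·-4 = 0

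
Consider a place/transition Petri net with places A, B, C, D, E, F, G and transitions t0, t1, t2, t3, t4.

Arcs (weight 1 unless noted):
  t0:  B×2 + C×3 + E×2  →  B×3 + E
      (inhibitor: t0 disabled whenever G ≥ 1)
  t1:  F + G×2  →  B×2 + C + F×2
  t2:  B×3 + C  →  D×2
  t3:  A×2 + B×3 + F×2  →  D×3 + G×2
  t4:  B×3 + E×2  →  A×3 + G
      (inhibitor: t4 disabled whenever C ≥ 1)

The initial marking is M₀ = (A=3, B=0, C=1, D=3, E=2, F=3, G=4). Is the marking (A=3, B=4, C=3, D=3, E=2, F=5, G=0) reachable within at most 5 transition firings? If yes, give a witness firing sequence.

YES — reachable via ⟨t1, t1⟩ (2 firings)

step 1: fire t1:  (A=3, B=0, C=1, D=3, E=2, F=3, G=4) → (A=3, B=2, C=2, D=3, E=2, F=4, G=2)
step 2: fire t1:  (A=3, B=2, C=2, D=3, E=2, F=4, G=2) → (A=3, B=4, C=3, D=3, E=2, F=5, G=0)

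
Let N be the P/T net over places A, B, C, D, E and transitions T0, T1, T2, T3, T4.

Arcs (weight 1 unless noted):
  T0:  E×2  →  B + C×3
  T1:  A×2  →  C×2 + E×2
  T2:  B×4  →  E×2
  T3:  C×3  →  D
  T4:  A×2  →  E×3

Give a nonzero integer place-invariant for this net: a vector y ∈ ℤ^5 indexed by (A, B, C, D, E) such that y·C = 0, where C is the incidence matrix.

y = (A:3, B:1, C:1, D:3, E:2)

Incidence matrix C (rows=places, cols=transitions):
       T0   T1   T2   T3   T4
    A   0   -2    0    0   -2
    B   1    0   -4    0    0
    C   3    2    0   -3    0
    D   0    0    0    1    0
    E  -2    2    2    0    3

Candidate y = [3, 1, 1, 3, 2]; check y·C column-wise:
  col T0: 3·0 + 1·1 + 1·3 + 3·0 + 2·-2 = 0
  col T1: 3·-2 + 1·0 + 1·2 + 3·0 + 2·2 = 0
  col T2: 3·0 + 1·-4 + 1·0 + 3·0 + 2·2 = 0
  col T3: 3·0 + 1·0 + 1·-3 + 3·1 + 2·0 = 0
  col T4: 3·-2 + 1·0 + 1·0 + 3·0 + 2·3 = 0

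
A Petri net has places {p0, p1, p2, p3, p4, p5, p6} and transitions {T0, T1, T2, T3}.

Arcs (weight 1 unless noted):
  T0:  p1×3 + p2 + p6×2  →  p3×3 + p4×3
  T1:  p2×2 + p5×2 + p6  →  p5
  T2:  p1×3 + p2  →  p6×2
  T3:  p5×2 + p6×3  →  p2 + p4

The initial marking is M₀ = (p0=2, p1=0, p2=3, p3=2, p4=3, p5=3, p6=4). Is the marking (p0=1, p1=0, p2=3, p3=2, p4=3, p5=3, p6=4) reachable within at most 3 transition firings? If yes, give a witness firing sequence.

depth 0: 1 marking
depth 1: 3 markings reached so far
depth 2: 4 markings reached so far
depth 3: 4 markings reached so far
(frontier empty at depth 3; search complete)
target is not among the 4 markings reachable within 3 steps

NO — not reachable within 3 firings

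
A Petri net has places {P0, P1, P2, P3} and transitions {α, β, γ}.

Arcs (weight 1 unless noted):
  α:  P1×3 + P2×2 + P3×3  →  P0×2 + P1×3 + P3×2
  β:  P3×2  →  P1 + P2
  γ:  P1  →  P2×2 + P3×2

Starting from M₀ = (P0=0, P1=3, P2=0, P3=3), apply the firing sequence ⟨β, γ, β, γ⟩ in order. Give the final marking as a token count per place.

(P0=0, P1=3, P2=6, P3=3)

step 1: fire β:  (P0=0, P1=3, P2=0, P3=3) → (P0=0, P1=4, P2=1, P3=1)
step 2: fire γ:  (P0=0, P1=4, P2=1, P3=1) → (P0=0, P1=3, P2=3, P3=3)
step 3: fire β:  (P0=0, P1=3, P2=3, P3=3) → (P0=0, P1=4, P2=4, P3=1)
step 4: fire γ:  (P0=0, P1=4, P2=4, P3=1) → (P0=0, P1=3, P2=6, P3=3)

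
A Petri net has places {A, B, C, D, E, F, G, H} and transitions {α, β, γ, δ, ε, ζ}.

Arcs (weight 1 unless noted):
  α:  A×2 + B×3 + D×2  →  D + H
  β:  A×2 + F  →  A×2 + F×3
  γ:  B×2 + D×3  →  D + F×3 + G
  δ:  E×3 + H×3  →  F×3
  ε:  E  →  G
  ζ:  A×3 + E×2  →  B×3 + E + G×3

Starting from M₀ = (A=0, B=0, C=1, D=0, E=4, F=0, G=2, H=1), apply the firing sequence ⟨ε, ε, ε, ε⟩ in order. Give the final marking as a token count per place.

step 1: fire ε:  (A=0, B=0, C=1, D=0, E=4, F=0, G=2, H=1) → (A=0, B=0, C=1, D=0, E=3, F=0, G=3, H=1)
step 2: fire ε:  (A=0, B=0, C=1, D=0, E=3, F=0, G=3, H=1) → (A=0, B=0, C=1, D=0, E=2, F=0, G=4, H=1)
step 3: fire ε:  (A=0, B=0, C=1, D=0, E=2, F=0, G=4, H=1) → (A=0, B=0, C=1, D=0, E=1, F=0, G=5, H=1)
step 4: fire ε:  (A=0, B=0, C=1, D=0, E=1, F=0, G=5, H=1) → (A=0, B=0, C=1, D=0, E=0, F=0, G=6, H=1)

(A=0, B=0, C=1, D=0, E=0, F=0, G=6, H=1)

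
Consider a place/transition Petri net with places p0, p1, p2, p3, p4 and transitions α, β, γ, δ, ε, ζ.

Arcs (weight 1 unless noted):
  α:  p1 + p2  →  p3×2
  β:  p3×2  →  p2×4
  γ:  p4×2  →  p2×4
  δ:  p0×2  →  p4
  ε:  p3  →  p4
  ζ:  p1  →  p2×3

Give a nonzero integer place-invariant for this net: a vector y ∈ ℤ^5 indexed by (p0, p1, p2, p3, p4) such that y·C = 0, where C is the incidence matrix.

y = (p0:1, p1:3, p2:1, p3:2, p4:2)

Incidence matrix C (rows=places, cols=transitions):
        α    β    γ    δ    ε    ζ
   p0   0    0    0   -2    0    0
   p1  -1    0    0    0    0   -1
   p2  -1    4    4    0    0    3
   p3   2   -2    0    0   -1    0
   p4   0    0   -2    1    1    0

Candidate y = [1, 3, 1, 2, 2]; check y·C column-wise:
  col α: 1·0 + 3·-1 + 1·-1 + 2·2 + 2·0 = 0
  col β: 1·0 + 3·0 + 1·4 + 2·-2 + 2·0 = 0
  col γ: 1·0 + 3·0 + 1·4 + 2·0 + 2·-2 = 0
  col δ: 1·-2 + 3·0 + 1·0 + 2·0 + 2·1 = 0
  col ε: 1·0 + 3·0 + 1·0 + 2·-1 + 2·1 = 0
  col ζ: 1·0 + 3·-1 + 1·3 + 2·0 + 2·0 = 0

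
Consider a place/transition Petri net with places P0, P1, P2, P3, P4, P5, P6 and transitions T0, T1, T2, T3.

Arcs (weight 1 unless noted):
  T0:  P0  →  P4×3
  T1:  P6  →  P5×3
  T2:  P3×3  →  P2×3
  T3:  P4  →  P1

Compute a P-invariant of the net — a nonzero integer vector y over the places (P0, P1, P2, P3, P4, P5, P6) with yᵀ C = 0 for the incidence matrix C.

Incidence matrix C (rows=places, cols=transitions):
       T0   T1   T2   T3
   P0  -1    0    0    0
   P1   0    0    0    1
   P2   0    0    3    0
   P3   0    0   -3    0
   P4   3    0    0   -1
   P5   0    3    0    0
   P6   0   -1    0    0

Candidate y = [0, 0, 1, 1, 0, 0, 0]; check y·C column-wise:
  col T0: 0·-1 + 1·0 + 1·0 + 0·3 = 0
  col T1: 1·0 + 1·0 + 0·3 + 0·-1 = 0
  col T2: 1·3 + 1·-3 = 0
  col T3: 0·1 + 1·0 + 1·0 + 0·-1 = 0

y = (P0:0, P1:0, P2:1, P3:1, P4:0, P5:0, P6:0)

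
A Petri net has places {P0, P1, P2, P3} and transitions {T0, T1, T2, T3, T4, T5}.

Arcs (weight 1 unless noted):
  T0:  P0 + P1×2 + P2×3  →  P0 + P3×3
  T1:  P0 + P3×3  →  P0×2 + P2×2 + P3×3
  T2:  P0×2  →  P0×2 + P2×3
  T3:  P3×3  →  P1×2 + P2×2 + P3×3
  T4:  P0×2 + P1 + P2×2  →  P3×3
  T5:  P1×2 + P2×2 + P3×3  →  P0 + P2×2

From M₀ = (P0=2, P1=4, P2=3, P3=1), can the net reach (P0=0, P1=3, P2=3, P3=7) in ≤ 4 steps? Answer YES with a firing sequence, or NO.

YES — reachable via ⟨T0, T2, T3, T4⟩ (4 firings)

step 1: fire T0:  (P0=2, P1=4, P2=3, P3=1) → (P0=2, P1=2, P2=0, P3=4)
step 2: fire T2:  (P0=2, P1=2, P2=0, P3=4) → (P0=2, P1=2, P2=3, P3=4)
step 3: fire T3:  (P0=2, P1=2, P2=3, P3=4) → (P0=2, P1=4, P2=5, P3=4)
step 4: fire T4:  (P0=2, P1=4, P2=5, P3=4) → (P0=0, P1=3, P2=3, P3=7)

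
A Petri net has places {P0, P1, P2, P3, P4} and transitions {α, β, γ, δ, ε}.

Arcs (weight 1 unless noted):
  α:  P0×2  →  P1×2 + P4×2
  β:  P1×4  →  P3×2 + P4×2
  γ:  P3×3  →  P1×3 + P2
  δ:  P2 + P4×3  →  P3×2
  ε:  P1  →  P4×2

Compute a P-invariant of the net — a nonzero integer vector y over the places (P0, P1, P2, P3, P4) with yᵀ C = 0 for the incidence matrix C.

Incidence matrix C (rows=places, cols=transitions):
        α    β    γ    δ    ε
   P0  -2    0    0    0    0
   P1   2   -4    3    0   -1
   P2   0    0    1   -1    0
   P3   0    2   -3    2    0
   P4   2    2    0   -3    2

Candidate y = [3, 2, 3, 3, 1]; check y·C column-wise:
  col α: 3·-2 + 2·2 + 3·0 + 3·0 + 1·2 = 0
  col β: 3·0 + 2·-4 + 3·0 + 3·2 + 1·2 = 0
  col γ: 3·0 + 2·3 + 3·1 + 3·-3 + 1·0 = 0
  col δ: 3·0 + 2·0 + 3·-1 + 3·2 + 1·-3 = 0
  col ε: 3·0 + 2·-1 + 3·0 + 3·0 + 1·2 = 0

y = (P0:3, P1:2, P2:3, P3:3, P4:1)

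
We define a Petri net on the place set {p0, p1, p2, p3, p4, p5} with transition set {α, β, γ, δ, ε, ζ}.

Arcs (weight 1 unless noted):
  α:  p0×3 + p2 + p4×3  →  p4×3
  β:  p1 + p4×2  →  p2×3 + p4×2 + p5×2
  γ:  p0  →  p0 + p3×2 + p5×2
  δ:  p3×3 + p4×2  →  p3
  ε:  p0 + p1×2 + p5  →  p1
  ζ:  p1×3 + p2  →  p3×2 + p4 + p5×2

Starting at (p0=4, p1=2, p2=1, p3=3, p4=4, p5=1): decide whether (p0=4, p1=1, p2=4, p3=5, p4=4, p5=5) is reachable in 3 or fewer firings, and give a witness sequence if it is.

YES — reachable via ⟨β, γ⟩ (2 firings)

step 1: fire β:  (p0=4, p1=2, p2=1, p3=3, p4=4, p5=1) → (p0=4, p1=1, p2=4, p3=3, p4=4, p5=3)
step 2: fire γ:  (p0=4, p1=1, p2=4, p3=3, p4=4, p5=3) → (p0=4, p1=1, p2=4, p3=5, p4=4, p5=5)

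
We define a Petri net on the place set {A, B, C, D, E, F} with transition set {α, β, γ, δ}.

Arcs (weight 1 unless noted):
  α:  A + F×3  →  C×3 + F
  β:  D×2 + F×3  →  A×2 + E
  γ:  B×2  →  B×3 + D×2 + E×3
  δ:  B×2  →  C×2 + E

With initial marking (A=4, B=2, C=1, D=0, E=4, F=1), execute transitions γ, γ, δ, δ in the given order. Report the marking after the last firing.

step 1: fire γ:  (A=4, B=2, C=1, D=0, E=4, F=1) → (A=4, B=3, C=1, D=2, E=7, F=1)
step 2: fire γ:  (A=4, B=3, C=1, D=2, E=7, F=1) → (A=4, B=4, C=1, D=4, E=10, F=1)
step 3: fire δ:  (A=4, B=4, C=1, D=4, E=10, F=1) → (A=4, B=2, C=3, D=4, E=11, F=1)
step 4: fire δ:  (A=4, B=2, C=3, D=4, E=11, F=1) → (A=4, B=0, C=5, D=4, E=12, F=1)

(A=4, B=0, C=5, D=4, E=12, F=1)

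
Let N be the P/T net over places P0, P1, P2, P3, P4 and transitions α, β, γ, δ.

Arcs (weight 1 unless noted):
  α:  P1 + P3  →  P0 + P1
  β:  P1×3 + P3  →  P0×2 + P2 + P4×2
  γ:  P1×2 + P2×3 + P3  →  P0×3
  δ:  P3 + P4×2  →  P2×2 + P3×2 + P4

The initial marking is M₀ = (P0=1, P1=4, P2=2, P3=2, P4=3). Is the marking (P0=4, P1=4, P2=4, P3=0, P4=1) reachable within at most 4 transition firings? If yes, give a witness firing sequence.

NO — not reachable within 4 firings

depth 0: 1 marking
depth 1: 4 markings reached so far
depth 2: 10 markings reached so far
depth 3: 16 markings reached so far
depth 4: 24 markings reached so far
target is not among the 24 markings reachable within 4 steps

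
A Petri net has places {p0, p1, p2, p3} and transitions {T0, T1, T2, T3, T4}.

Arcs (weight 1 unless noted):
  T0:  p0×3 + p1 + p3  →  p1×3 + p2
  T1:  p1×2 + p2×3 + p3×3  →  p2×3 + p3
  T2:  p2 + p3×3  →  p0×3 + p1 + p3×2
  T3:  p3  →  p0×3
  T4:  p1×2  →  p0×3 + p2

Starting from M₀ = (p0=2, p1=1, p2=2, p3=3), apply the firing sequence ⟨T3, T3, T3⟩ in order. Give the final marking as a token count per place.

(p0=11, p1=1, p2=2, p3=0)

step 1: fire T3:  (p0=2, p1=1, p2=2, p3=3) → (p0=5, p1=1, p2=2, p3=2)
step 2: fire T3:  (p0=5, p1=1, p2=2, p3=2) → (p0=8, p1=1, p2=2, p3=1)
step 3: fire T3:  (p0=8, p1=1, p2=2, p3=1) → (p0=11, p1=1, p2=2, p3=0)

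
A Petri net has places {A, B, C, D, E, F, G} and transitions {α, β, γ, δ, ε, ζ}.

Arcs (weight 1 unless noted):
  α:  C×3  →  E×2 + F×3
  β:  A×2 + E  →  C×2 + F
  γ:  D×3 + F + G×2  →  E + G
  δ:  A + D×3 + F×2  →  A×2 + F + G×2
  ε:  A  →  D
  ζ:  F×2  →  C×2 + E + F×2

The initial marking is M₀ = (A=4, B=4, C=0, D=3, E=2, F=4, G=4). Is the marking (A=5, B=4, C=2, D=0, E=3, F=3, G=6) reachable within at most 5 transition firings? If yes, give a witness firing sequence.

YES — reachable via ⟨δ, ζ⟩ (2 firings)

step 1: fire δ:  (A=4, B=4, C=0, D=3, E=2, F=4, G=4) → (A=5, B=4, C=0, D=0, E=2, F=3, G=6)
step 2: fire ζ:  (A=5, B=4, C=0, D=0, E=2, F=3, G=6) → (A=5, B=4, C=2, D=0, E=3, F=3, G=6)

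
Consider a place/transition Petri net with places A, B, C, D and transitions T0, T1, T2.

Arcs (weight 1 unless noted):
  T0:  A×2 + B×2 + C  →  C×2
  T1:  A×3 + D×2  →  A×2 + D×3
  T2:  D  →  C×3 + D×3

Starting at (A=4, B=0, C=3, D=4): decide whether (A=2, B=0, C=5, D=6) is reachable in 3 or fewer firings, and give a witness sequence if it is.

depth 0: 1 marking
depth 1: 3 markings reached so far
depth 2: 6 markings reached so far
depth 3: 9 markings reached so far
target is not among the 9 markings reachable within 3 steps

NO — not reachable within 3 firings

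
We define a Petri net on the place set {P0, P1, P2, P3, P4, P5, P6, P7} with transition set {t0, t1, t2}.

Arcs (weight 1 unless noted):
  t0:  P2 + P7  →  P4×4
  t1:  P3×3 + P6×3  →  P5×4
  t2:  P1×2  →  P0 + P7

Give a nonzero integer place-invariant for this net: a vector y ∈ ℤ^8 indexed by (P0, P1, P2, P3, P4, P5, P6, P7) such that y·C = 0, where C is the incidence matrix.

y = (P0:2, P1:1, P2:0, P3:0, P4:0, P5:0, P6:0, P7:0)

Incidence matrix C (rows=places, cols=transitions):
       t0   t1   t2
   P0   0    0    1
   P1   0    0   -2
   P2  -1    0    0
   P3   0   -3    0
   P4   4    0    0
   P5   0    4    0
   P6   0   -3    0
   P7  -1    0    1

Candidate y = [2, 1, 0, 0, 0, 0, 0, 0]; check y·C column-wise:
  col t0: 2·0 + 1·0 + 0·-1 + 0·4 + 0·-1 = 0
  col t1: 2·0 + 1·0 + 0·-3 + 0·4 + 0·-3 = 0
  col t2: 2·1 + 1·-2 + 0·1 = 0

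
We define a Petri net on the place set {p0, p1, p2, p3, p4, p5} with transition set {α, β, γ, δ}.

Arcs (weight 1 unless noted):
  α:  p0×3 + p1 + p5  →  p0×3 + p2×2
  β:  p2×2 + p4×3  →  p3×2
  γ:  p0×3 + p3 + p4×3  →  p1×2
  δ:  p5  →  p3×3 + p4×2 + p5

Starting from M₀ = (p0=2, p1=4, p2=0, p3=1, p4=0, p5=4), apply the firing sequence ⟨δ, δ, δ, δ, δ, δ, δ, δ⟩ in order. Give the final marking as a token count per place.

step 1: fire δ:  (p0=2, p1=4, p2=0, p3=1, p4=0, p5=4) → (p0=2, p1=4, p2=0, p3=4, p4=2, p5=4)
step 2: fire δ:  (p0=2, p1=4, p2=0, p3=4, p4=2, p5=4) → (p0=2, p1=4, p2=0, p3=7, p4=4, p5=4)
step 3: fire δ:  (p0=2, p1=4, p2=0, p3=7, p4=4, p5=4) → (p0=2, p1=4, p2=0, p3=10, p4=6, p5=4)
step 4: fire δ:  (p0=2, p1=4, p2=0, p3=10, p4=6, p5=4) → (p0=2, p1=4, p2=0, p3=13, p4=8, p5=4)
step 5: fire δ:  (p0=2, p1=4, p2=0, p3=13, p4=8, p5=4) → (p0=2, p1=4, p2=0, p3=16, p4=10, p5=4)
step 6: fire δ:  (p0=2, p1=4, p2=0, p3=16, p4=10, p5=4) → (p0=2, p1=4, p2=0, p3=19, p4=12, p5=4)
step 7: fire δ:  (p0=2, p1=4, p2=0, p3=19, p4=12, p5=4) → (p0=2, p1=4, p2=0, p3=22, p4=14, p5=4)
step 8: fire δ:  (p0=2, p1=4, p2=0, p3=22, p4=14, p5=4) → (p0=2, p1=4, p2=0, p3=25, p4=16, p5=4)

(p0=2, p1=4, p2=0, p3=25, p4=16, p5=4)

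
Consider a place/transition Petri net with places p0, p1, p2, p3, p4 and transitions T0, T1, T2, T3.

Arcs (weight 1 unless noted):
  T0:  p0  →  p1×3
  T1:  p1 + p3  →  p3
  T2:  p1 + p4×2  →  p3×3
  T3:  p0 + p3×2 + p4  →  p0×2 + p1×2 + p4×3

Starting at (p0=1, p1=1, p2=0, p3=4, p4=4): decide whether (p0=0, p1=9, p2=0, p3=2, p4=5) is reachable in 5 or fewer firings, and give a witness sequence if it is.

depth 0: 1 marking
depth 1: 5 markings reached so far
depth 2: 11 markings reached so far
depth 3: 23 markings reached so far
depth 4: 42 markings reached so far
depth 5: 65 markings reached so far
target is not among the 65 markings reachable within 5 steps

NO — not reachable within 5 firings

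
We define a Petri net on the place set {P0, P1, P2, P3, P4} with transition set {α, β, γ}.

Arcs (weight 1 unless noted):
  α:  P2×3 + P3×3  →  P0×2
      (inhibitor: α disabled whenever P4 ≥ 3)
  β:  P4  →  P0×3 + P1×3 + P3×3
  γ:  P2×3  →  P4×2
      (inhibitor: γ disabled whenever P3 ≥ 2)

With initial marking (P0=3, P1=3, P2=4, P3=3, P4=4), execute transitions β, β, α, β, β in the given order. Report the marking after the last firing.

(P0=17, P1=15, P2=1, P3=12, P4=0)

step 1: fire β:  (P0=3, P1=3, P2=4, P3=3, P4=4) → (P0=6, P1=6, P2=4, P3=6, P4=3)
step 2: fire β:  (P0=6, P1=6, P2=4, P3=6, P4=3) → (P0=9, P1=9, P2=4, P3=9, P4=2)
step 3: fire α:  (P0=9, P1=9, P2=4, P3=9, P4=2) → (P0=11, P1=9, P2=1, P3=6, P4=2)
step 4: fire β:  (P0=11, P1=9, P2=1, P3=6, P4=2) → (P0=14, P1=12, P2=1, P3=9, P4=1)
step 5: fire β:  (P0=14, P1=12, P2=1, P3=9, P4=1) → (P0=17, P1=15, P2=1, P3=12, P4=0)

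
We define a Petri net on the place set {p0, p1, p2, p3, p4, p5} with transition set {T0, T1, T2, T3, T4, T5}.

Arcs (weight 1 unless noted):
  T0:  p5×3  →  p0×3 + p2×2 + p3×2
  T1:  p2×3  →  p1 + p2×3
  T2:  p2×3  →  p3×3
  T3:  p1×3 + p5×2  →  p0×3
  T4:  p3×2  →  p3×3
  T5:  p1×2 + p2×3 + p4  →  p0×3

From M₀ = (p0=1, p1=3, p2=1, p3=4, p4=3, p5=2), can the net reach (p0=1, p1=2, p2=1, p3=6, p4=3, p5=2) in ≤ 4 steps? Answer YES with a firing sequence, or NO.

NO — not reachable within 4 firings

depth 0: 1 marking
depth 1: 3 markings reached so far
depth 2: 5 markings reached so far
depth 3: 7 markings reached so far
depth 4: 9 markings reached so far
target is not among the 9 markings reachable within 4 steps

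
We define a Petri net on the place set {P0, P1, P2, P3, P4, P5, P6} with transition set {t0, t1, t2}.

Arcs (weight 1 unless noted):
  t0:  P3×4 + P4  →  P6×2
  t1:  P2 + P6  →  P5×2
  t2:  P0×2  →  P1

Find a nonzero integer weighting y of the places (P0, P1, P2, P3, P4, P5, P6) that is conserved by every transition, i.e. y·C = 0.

y = (P0:1, P1:2, P2:0, P3:0, P4:0, P5:0, P6:0)

Incidence matrix C (rows=places, cols=transitions):
       t0   t1   t2
   P0   0    0   -2
   P1   0    0    1
   P2   0   -1    0
   P3  -4    0    0
   P4  -1    0    0
   P5   0    2    0
   P6   2   -1    0

Candidate y = [1, 2, 0, 0, 0, 0, 0]; check y·C column-wise:
  col t0: 1·0 + 2·0 + 0·-4 + 0·-1 + 0·2 = 0
  col t1: 1·0 + 2·0 + 0·-1 + 0·2 + 0·-1 = 0
  col t2: 1·-2 + 2·1 = 0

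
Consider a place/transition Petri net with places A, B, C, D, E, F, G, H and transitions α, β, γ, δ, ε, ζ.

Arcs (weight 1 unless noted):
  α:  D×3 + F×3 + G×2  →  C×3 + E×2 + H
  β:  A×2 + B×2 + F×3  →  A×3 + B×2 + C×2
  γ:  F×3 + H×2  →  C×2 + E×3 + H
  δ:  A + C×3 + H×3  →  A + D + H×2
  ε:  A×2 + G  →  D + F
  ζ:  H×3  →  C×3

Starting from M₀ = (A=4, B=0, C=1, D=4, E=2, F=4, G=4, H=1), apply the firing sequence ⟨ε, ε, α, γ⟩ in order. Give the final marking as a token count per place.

step 1: fire ε:  (A=4, B=0, C=1, D=4, E=2, F=4, G=4, H=1) → (A=2, B=0, C=1, D=5, E=2, F=5, G=3, H=1)
step 2: fire ε:  (A=2, B=0, C=1, D=5, E=2, F=5, G=3, H=1) → (A=0, B=0, C=1, D=6, E=2, F=6, G=2, H=1)
step 3: fire α:  (A=0, B=0, C=1, D=6, E=2, F=6, G=2, H=1) → (A=0, B=0, C=4, D=3, E=4, F=3, G=0, H=2)
step 4: fire γ:  (A=0, B=0, C=4, D=3, E=4, F=3, G=0, H=2) → (A=0, B=0, C=6, D=3, E=7, F=0, G=0, H=1)

(A=0, B=0, C=6, D=3, E=7, F=0, G=0, H=1)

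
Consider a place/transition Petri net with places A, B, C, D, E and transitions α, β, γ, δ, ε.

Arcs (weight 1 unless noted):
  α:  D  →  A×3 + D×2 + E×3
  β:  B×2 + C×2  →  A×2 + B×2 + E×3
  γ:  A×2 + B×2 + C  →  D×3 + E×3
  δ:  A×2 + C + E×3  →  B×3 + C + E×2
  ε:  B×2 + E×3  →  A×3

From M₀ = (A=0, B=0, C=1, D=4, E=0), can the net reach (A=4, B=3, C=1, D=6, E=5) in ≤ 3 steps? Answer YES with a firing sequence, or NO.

YES — reachable via ⟨α, α, δ⟩ (3 firings)

step 1: fire α:  (A=0, B=0, C=1, D=4, E=0) → (A=3, B=0, C=1, D=5, E=3)
step 2: fire α:  (A=3, B=0, C=1, D=5, E=3) → (A=6, B=0, C=1, D=6, E=6)
step 3: fire δ:  (A=6, B=0, C=1, D=6, E=6) → (A=4, B=3, C=1, D=6, E=5)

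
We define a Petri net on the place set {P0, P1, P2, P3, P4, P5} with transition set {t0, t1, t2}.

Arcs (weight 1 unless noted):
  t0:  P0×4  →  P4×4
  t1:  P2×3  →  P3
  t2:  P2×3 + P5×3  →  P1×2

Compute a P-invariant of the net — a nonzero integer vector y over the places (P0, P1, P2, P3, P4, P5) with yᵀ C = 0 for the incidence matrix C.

Incidence matrix C (rows=places, cols=transitions):
       t0   t1   t2
   P0  -4    0    0
   P1   0    0    2
   P2   0   -3   -3
   P3   0    1    0
   P4   4    0    0
   P5   0    0   -3

Candidate y = [0, 3, 2, 6, 0, 0]; check y·C column-wise:
  col t0: 0·-4 + 3·0 + 2·0 + 6·0 + 0·4 = 0
  col t1: 3·0 + 2·-3 + 6·1 = 0
  col t2: 3·2 + 2·-3 + 6·0 + 0·-3 = 0

y = (P0:0, P1:3, P2:2, P3:6, P4:0, P5:0)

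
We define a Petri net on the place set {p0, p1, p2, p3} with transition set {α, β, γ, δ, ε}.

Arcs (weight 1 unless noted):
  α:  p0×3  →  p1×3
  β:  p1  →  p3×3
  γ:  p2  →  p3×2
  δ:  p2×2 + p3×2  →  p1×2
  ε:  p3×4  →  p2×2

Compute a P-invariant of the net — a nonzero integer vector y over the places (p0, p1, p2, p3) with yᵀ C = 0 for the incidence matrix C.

Incidence matrix C (rows=places, cols=transitions):
        α    β    γ    δ    ε
   p0  -3    0    0    0    0
   p1   3   -1    0    2    0
   p2   0    0   -1   -2    2
   p3   0    3    2   -2   -4

Candidate y = [3, 3, 2, 1]; check y·C column-wise:
  col α: 3·-3 + 3·3 + 2·0 + 1·0 = 0
  col β: 3·0 + 3·-1 + 2·0 + 1·3 = 0
  col γ: 3·0 + 3·0 + 2·-1 + 1·2 = 0
  col δ: 3·0 + 3·2 + 2·-2 + 1·-2 = 0
  col ε: 3·0 + 3·0 + 2·2 + 1·-4 = 0

y = (p0:3, p1:3, p2:2, p3:1)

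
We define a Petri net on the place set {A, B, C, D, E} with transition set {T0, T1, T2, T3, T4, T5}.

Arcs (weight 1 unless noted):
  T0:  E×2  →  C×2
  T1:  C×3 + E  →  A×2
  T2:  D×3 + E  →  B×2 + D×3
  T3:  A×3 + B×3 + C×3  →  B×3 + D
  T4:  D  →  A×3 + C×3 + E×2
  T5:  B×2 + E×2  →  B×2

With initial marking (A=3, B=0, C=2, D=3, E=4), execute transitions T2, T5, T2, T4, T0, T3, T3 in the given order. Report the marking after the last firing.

(A=0, B=4, C=1, D=4, E=0)

step 1: fire T2:  (A=3, B=0, C=2, D=3, E=4) → (A=3, B=2, C=2, D=3, E=3)
step 2: fire T5:  (A=3, B=2, C=2, D=3, E=3) → (A=3, B=2, C=2, D=3, E=1)
step 3: fire T2:  (A=3, B=2, C=2, D=3, E=1) → (A=3, B=4, C=2, D=3, E=0)
step 4: fire T4:  (A=3, B=4, C=2, D=3, E=0) → (A=6, B=4, C=5, D=2, E=2)
step 5: fire T0:  (A=6, B=4, C=5, D=2, E=2) → (A=6, B=4, C=7, D=2, E=0)
step 6: fire T3:  (A=6, B=4, C=7, D=2, E=0) → (A=3, B=4, C=4, D=3, E=0)
step 7: fire T3:  (A=3, B=4, C=4, D=3, E=0) → (A=0, B=4, C=1, D=4, E=0)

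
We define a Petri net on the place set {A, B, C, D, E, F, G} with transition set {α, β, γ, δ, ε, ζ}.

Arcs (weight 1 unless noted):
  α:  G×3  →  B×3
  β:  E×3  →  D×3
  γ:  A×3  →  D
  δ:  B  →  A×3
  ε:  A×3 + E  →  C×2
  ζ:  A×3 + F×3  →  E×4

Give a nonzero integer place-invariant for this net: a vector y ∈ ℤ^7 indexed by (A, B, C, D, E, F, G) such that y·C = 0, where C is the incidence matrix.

Incidence matrix C (rows=places, cols=transitions):
        α    β    γ    δ    ε    ζ
    A   0    0   -3    3   -3   -3
    B   3    0    0   -1    0    0
    C   0    0    0    0    2    0
    D   0    3    1    0    0    0
    E   0   -3    0    0   -1    4
    F   0    0    0    0    0   -3
    G  -3    0    0    0    0    0

Candidate y = [1, 3, 3, 3, 3, 3, 3]; check y·C column-wise:
  col α: 1·0 + 3·3 + 3·0 + 3·0 + 3·0 + 3·0 + 3·-3 = 0
  col β: 1·0 + 3·0 + 3·0 + 3·3 + 3·-3 + 3·0 + 3·0 = 0
  col γ: 1·-3 + 3·0 + 3·0 + 3·1 + 3·0 + 3·0 + 3·0 = 0
  col δ: 1·3 + 3·-1 + 3·0 + 3·0 + 3·0 + 3·0 + 3·0 = 0
  col ε: 1·-3 + 3·0 + 3·2 + 3·0 + 3·-1 + 3·0 + 3·0 = 0
  col ζ: 1·-3 + 3·0 + 3·0 + 3·0 + 3·4 + 3·-3 + 3·0 = 0

y = (A:1, B:3, C:3, D:3, E:3, F:3, G:3)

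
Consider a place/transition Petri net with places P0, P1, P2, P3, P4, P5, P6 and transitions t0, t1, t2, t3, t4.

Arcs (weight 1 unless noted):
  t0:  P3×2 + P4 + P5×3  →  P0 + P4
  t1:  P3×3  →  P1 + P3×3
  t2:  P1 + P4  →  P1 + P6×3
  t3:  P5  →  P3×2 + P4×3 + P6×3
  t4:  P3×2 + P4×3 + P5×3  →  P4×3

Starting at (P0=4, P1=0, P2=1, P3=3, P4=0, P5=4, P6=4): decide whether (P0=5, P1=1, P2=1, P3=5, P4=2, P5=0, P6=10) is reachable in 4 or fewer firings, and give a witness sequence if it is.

depth 0: 1 marking
depth 1: 3 markings reached so far
depth 2: 8 markings reached so far
depth 3: 15 markings reached so far
depth 4: 27 markings reached so far
target is not among the 27 markings reachable within 4 steps

NO — not reachable within 4 firings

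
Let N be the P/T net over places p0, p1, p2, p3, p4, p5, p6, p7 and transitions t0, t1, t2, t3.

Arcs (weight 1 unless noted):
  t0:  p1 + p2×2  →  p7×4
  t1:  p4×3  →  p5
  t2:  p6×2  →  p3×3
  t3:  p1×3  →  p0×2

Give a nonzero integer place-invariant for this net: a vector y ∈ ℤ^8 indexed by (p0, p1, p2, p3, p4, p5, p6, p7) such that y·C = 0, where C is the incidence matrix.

y = (p0:3, p1:2, p2:-1, p3:0, p4:0, p5:0, p6:0, p7:0)

Incidence matrix C (rows=places, cols=transitions):
       t0   t1   t2   t3
   p0   0    0    0    2
   p1  -1    0    0   -3
   p2  -2    0    0    0
   p3   0    0    3    0
   p4   0   -3    0    0
   p5   0    1    0    0
   p6   0    0   -2    0
   p7   4    0    0    0

Candidate y = [3, 2, -1, 0, 0, 0, 0, 0]; check y·C column-wise:
  col t0: 3·0 + 2·-1 + -1·-2 + 0·4 = 0
  col t1: 3·0 + 2·0 + -1·0 + 0·-3 + 0·1 = 0
  col t2: 3·0 + 2·0 + -1·0 + 0·3 + 0·-2 = 0
  col t3: 3·2 + 2·-3 + -1·0 = 0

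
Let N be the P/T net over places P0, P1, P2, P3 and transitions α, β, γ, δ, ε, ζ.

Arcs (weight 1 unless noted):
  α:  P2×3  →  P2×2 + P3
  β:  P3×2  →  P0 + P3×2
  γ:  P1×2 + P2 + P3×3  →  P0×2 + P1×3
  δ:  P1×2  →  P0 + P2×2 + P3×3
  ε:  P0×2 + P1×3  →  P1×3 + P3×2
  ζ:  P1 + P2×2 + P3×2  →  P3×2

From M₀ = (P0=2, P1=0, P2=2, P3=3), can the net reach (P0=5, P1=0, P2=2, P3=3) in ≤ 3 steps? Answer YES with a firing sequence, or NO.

YES — reachable via ⟨β, β, β⟩ (3 firings)

step 1: fire β:  (P0=2, P1=0, P2=2, P3=3) → (P0=3, P1=0, P2=2, P3=3)
step 2: fire β:  (P0=3, P1=0, P2=2, P3=3) → (P0=4, P1=0, P2=2, P3=3)
step 3: fire β:  (P0=4, P1=0, P2=2, P3=3) → (P0=5, P1=0, P2=2, P3=3)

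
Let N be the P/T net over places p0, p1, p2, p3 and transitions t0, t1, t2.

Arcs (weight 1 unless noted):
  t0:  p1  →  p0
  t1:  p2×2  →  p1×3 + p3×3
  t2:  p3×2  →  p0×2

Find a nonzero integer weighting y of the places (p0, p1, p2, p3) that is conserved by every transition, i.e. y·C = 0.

Incidence matrix C (rows=places, cols=transitions):
       t0   t1   t2
   p0   1    0    2
   p1  -1    3    0
   p2   0   -2    0
   p3   0    3   -2

Candidate y = [1, 1, 3, 1]; check y·C column-wise:
  col t0: 1·1 + 1·-1 + 3·0 + 1·0 = 0
  col t1: 1·0 + 1·3 + 3·-2 + 1·3 = 0
  col t2: 1·2 + 1·0 + 3·0 + 1·-2 = 0

y = (p0:1, p1:1, p2:3, p3:1)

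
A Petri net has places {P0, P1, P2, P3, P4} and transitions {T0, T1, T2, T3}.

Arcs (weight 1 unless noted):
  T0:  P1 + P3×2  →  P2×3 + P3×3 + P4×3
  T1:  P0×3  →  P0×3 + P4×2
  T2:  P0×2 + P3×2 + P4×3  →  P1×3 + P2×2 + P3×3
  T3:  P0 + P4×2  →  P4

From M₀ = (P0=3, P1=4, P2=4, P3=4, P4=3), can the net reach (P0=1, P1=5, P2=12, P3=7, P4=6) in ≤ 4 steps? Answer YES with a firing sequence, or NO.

step 1: fire T0:  (P0=3, P1=4, P2=4, P3=4, P4=3) → (P0=3, P1=3, P2=7, P3=5, P4=6)
step 2: fire T0:  (P0=3, P1=3, P2=7, P3=5, P4=6) → (P0=3, P1=2, P2=10, P3=6, P4=9)
step 3: fire T2:  (P0=3, P1=2, P2=10, P3=6, P4=9) → (P0=1, P1=5, P2=12, P3=7, P4=6)

YES — reachable via ⟨T0, T0, T2⟩ (3 firings)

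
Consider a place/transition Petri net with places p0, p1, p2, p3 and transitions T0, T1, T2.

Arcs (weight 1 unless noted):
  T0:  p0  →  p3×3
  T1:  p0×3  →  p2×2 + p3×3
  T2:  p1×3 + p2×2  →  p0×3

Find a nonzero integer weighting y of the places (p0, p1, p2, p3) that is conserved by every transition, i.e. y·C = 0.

Incidence matrix C (rows=places, cols=transitions):
       T0   T1   T2
   p0  -1   -3    3
   p1   0    0   -3
   p2   0    2   -2
   p3   3    3    0

Candidate y = [3, 1, 3, 1]; check y·C column-wise:
  col T0: 3·-1 + 1·0 + 3·0 + 1·3 = 0
  col T1: 3·-3 + 1·0 + 3·2 + 1·3 = 0
  col T2: 3·3 + 1·-3 + 3·-2 + 1·0 = 0

y = (p0:3, p1:1, p2:3, p3:1)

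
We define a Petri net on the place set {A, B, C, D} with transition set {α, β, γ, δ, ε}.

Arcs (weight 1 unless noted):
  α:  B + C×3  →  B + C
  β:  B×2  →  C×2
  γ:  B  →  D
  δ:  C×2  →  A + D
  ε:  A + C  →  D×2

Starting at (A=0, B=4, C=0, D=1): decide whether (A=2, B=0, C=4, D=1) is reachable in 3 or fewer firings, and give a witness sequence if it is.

depth 0: 1 marking
depth 1: 3 markings reached so far
depth 2: 7 markings reached so far
depth 3: 11 markings reached so far
target is not among the 11 markings reachable within 3 steps

NO — not reachable within 3 firings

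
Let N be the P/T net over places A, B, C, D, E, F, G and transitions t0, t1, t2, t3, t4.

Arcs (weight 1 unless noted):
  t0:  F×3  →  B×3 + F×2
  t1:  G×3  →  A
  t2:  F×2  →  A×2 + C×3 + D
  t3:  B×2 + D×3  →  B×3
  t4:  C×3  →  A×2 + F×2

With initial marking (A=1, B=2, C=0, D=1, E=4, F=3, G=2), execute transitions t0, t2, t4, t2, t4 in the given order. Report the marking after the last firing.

step 1: fire t0:  (A=1, B=2, C=0, D=1, E=4, F=3, G=2) → (A=1, B=5, C=0, D=1, E=4, F=2, G=2)
step 2: fire t2:  (A=1, B=5, C=0, D=1, E=4, F=2, G=2) → (A=3, B=5, C=3, D=2, E=4, F=0, G=2)
step 3: fire t4:  (A=3, B=5, C=3, D=2, E=4, F=0, G=2) → (A=5, B=5, C=0, D=2, E=4, F=2, G=2)
step 4: fire t2:  (A=5, B=5, C=0, D=2, E=4, F=2, G=2) → (A=7, B=5, C=3, D=3, E=4, F=0, G=2)
step 5: fire t4:  (A=7, B=5, C=3, D=3, E=4, F=0, G=2) → (A=9, B=5, C=0, D=3, E=4, F=2, G=2)

(A=9, B=5, C=0, D=3, E=4, F=2, G=2)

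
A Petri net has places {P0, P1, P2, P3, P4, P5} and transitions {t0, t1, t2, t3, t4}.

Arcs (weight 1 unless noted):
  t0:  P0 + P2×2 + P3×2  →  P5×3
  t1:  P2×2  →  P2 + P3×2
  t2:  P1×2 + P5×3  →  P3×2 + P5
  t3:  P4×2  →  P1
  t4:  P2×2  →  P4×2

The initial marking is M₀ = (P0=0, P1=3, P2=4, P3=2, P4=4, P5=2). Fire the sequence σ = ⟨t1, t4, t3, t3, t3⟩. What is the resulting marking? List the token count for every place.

(P0=0, P1=6, P2=1, P3=4, P4=0, P5=2)

step 1: fire t1:  (P0=0, P1=3, P2=4, P3=2, P4=4, P5=2) → (P0=0, P1=3, P2=3, P3=4, P4=4, P5=2)
step 2: fire t4:  (P0=0, P1=3, P2=3, P3=4, P4=4, P5=2) → (P0=0, P1=3, P2=1, P3=4, P4=6, P5=2)
step 3: fire t3:  (P0=0, P1=3, P2=1, P3=4, P4=6, P5=2) → (P0=0, P1=4, P2=1, P3=4, P4=4, P5=2)
step 4: fire t3:  (P0=0, P1=4, P2=1, P3=4, P4=4, P5=2) → (P0=0, P1=5, P2=1, P3=4, P4=2, P5=2)
step 5: fire t3:  (P0=0, P1=5, P2=1, P3=4, P4=2, P5=2) → (P0=0, P1=6, P2=1, P3=4, P4=0, P5=2)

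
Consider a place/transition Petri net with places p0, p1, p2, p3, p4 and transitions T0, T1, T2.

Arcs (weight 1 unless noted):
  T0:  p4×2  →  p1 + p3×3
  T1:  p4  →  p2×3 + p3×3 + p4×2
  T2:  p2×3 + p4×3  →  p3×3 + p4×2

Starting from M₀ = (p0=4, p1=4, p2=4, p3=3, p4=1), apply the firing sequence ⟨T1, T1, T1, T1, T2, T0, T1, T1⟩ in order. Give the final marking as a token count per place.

step 1: fire T1:  (p0=4, p1=4, p2=4, p3=3, p4=1) → (p0=4, p1=4, p2=7, p3=6, p4=2)
step 2: fire T1:  (p0=4, p1=4, p2=7, p3=6, p4=2) → (p0=4, p1=4, p2=10, p3=9, p4=3)
step 3: fire T1:  (p0=4, p1=4, p2=10, p3=9, p4=3) → (p0=4, p1=4, p2=13, p3=12, p4=4)
step 4: fire T1:  (p0=4, p1=4, p2=13, p3=12, p4=4) → (p0=4, p1=4, p2=16, p3=15, p4=5)
step 5: fire T2:  (p0=4, p1=4, p2=16, p3=15, p4=5) → (p0=4, p1=4, p2=13, p3=18, p4=4)
step 6: fire T0:  (p0=4, p1=4, p2=13, p3=18, p4=4) → (p0=4, p1=5, p2=13, p3=21, p4=2)
step 7: fire T1:  (p0=4, p1=5, p2=13, p3=21, p4=2) → (p0=4, p1=5, p2=16, p3=24, p4=3)
step 8: fire T1:  (p0=4, p1=5, p2=16, p3=24, p4=3) → (p0=4, p1=5, p2=19, p3=27, p4=4)

(p0=4, p1=5, p2=19, p3=27, p4=4)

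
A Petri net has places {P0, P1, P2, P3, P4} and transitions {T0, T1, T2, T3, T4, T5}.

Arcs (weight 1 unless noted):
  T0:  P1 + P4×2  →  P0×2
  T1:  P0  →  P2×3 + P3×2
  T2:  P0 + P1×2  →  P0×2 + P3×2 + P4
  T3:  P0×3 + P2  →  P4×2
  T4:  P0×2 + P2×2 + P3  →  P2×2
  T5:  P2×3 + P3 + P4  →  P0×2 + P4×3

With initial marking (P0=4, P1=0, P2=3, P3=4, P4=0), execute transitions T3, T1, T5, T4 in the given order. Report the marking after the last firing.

step 1: fire T3:  (P0=4, P1=0, P2=3, P3=4, P4=0) → (P0=1, P1=0, P2=2, P3=4, P4=2)
step 2: fire T1:  (P0=1, P1=0, P2=2, P3=4, P4=2) → (P0=0, P1=0, P2=5, P3=6, P4=2)
step 3: fire T5:  (P0=0, P1=0, P2=5, P3=6, P4=2) → (P0=2, P1=0, P2=2, P3=5, P4=4)
step 4: fire T4:  (P0=2, P1=0, P2=2, P3=5, P4=4) → (P0=0, P1=0, P2=2, P3=4, P4=4)

(P0=0, P1=0, P2=2, P3=4, P4=4)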